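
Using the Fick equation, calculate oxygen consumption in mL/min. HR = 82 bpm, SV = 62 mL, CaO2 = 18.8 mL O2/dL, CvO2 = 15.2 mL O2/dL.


CO = HR*SV = 82*62/1000 = 5.084 L/min
a-v O2 diff = 18.8 - 15.2 = 3.6 mL/dL
VO2 = CO * (CaO2-CvO2) * 10 dL/L
VO2 = 5.084 * 3.6 * 10
VO2 = 183 mL/min


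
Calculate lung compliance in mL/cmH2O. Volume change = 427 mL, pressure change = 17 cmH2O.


C = dV / dP
C = 427 / 17
C = 25.12 mL/cmH2O


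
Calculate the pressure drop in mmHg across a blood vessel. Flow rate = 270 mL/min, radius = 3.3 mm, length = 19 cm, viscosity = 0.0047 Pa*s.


dP = 8*mu*L*Q / (pi*r^4)
Q = 270 mL/min = 4.5e-06 m^3/s
dP = 86.2876 Pa = 86.2876 / 133.322 mmHg = 0.6472 mmHg


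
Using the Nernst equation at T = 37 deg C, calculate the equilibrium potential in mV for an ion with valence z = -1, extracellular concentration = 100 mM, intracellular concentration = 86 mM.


E = (RT/(zF)) * ln(C_out/C_in)
T = 37 + 273.15 = 310.15 K
E = (8.314 * 310.15 / (-1 * 96485)) * ln(100/86)
E = -4.031 mV


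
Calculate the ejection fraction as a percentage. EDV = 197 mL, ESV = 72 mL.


SV = EDV - ESV = 197 - 72 = 125 mL
EF = SV/EDV * 100 = 125/197 * 100
EF = 63.45%


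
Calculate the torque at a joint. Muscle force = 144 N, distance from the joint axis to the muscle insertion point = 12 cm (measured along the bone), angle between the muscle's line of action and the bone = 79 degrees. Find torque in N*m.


Torque = F * d * sin(theta)   (moment arm = d*sin(theta))
d = 12 cm = 0.12 m
Torque = 144 * 0.12 * sin(79)
Torque = 16.96 N*m


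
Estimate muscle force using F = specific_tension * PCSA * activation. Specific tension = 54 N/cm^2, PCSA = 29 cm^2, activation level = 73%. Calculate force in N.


F = sigma * PCSA * activation
F = 54 * 29 * 0.73
F = 1143 N


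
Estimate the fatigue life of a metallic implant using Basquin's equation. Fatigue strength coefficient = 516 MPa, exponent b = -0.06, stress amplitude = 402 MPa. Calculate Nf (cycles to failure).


sigma_a = sigma_f' * (2Nf)^b
2Nf = (sigma_a/sigma_f')^(1/b)
2Nf = (402/516)^(1/-0.06)
2Nf = 64.129936
Nf = 32.06


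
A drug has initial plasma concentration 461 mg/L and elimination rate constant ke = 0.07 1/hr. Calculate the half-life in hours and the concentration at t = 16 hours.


t_half = ln(2) / ke = 0.693147 / 0.07 = 9.902 hr
C(t) = C0 * exp(-ke*t) = 461 * exp(-0.07*16)
C(16) = 150.4 mg/L


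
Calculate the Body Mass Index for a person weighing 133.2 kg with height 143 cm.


BMI = weight / height^2
height = 143 cm = 1.43 m
BMI = 133.2 / 1.43^2
BMI = 65.14 kg/m^2


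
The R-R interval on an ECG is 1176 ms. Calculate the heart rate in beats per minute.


HR = 60 / RR_interval(s)
RR = 1176 ms = 1.176 s
HR = 60 / 1.176 = 51.02 bpm


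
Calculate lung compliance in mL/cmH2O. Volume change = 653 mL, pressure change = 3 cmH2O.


C = dV / dP
C = 653 / 3
C = 217.7 mL/cmH2O


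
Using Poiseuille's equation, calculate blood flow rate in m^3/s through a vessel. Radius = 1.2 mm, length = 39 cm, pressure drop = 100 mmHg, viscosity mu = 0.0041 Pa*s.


Q = pi*r^4*dP / (8*mu*L)
r = 0.0012 m, L = 0.39 m
dP = 100 mmHg = 13332.2 Pa
Q = 6.7895e-06 m^3/s


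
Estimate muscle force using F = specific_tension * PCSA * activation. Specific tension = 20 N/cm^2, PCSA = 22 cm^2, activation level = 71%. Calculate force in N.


F = sigma * PCSA * activation
F = 20 * 22 * 0.71
F = 312.4 N


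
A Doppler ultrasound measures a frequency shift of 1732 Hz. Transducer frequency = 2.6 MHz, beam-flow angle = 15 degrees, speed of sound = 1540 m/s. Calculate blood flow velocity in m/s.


v = fd * c / (2 * f0 * cos(theta))
v = 1732 * 1540 / (2 * 2.6000e+06 * cos(15))
v = 0.531 m/s


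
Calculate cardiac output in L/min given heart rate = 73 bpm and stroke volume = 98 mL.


CO = HR * SV
CO = 73 * 98 / 1000
CO = 7.154 L/min


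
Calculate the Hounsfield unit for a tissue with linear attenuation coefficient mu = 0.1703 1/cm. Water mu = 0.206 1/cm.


HU = ((mu_tissue - mu_water) / mu_water) * 1000
HU = ((0.1703 - 0.206) / 0.206) * 1000
HU = -173.3


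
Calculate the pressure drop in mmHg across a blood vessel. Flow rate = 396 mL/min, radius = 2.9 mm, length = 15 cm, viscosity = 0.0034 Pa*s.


dP = 8*mu*L*Q / (pi*r^4)
Q = 396 mL/min = 6.6e-06 m^3/s
dP = 121.189 Pa = 121.189 / 133.322 mmHg = 0.909 mmHg


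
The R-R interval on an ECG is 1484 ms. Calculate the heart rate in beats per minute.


HR = 60 / RR_interval(s)
RR = 1484 ms = 1.484 s
HR = 60 / 1.484 = 40.43 bpm


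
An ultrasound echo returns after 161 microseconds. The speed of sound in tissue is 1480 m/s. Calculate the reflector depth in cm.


depth = c * t / 2
t = 161 us = 1.6100e-04 s
depth = 1480 * 1.6100e-04 / 2
depth = 0.11914 m = 11.914 cm


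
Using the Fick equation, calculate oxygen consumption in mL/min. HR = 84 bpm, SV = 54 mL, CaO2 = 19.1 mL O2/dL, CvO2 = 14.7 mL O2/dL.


CO = HR*SV = 84*54/1000 = 4.536 L/min
a-v O2 diff = 19.1 - 14.7 = 4.4 mL/dL
VO2 = CO * (CaO2-CvO2) * 10 dL/L
VO2 = 4.536 * 4.4 * 10
VO2 = 199.6 mL/min


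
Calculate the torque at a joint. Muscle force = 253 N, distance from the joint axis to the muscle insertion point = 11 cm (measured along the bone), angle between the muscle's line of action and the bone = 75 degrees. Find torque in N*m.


Torque = F * d * sin(theta)   (moment arm = d*sin(theta))
d = 11 cm = 0.11 m
Torque = 253 * 0.11 * sin(75)
Torque = 26.88 N*m


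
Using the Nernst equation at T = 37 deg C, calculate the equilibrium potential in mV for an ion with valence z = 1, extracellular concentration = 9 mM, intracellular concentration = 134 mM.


E = (RT/(zF)) * ln(C_out/C_in)
T = 37 + 273.15 = 310.15 K
E = (8.314 * 310.15 / (1 * 96485)) * ln(9/134)
E = -72.17 mV


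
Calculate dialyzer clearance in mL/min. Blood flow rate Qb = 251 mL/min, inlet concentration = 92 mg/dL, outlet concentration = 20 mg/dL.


K = Qb * (Cb_in - Cb_out) / Cb_in
K = 251 * (92 - 20) / 92
K = 196.4 mL/min


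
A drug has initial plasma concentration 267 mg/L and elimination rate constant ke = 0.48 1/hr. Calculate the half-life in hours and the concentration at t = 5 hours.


t_half = ln(2) / ke = 0.693147 / 0.48 = 1.444 hr
C(t) = C0 * exp(-ke*t) = 267 * exp(-0.48*5)
C(5) = 24.22 mg/L


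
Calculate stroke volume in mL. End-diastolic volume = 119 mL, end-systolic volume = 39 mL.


SV = EDV - ESV
SV = 119 - 39
SV = 80 mL


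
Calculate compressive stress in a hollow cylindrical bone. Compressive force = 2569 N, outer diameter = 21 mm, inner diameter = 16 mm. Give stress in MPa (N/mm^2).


A = pi*(r_o^2 - r_i^2)
r_o = 10.5 mm, r_i = 8 mm
A = 145.299 mm^2
sigma = F/A = 2569 / 145.299
sigma = 17.68 MPa


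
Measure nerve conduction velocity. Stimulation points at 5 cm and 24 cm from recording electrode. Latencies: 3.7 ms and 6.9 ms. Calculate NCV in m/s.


Distance = (24 - 5) / 100 = 0.19 m
dt = (6.9 - 3.7) / 1000 = 0.0032 s
NCV = dist / dt = 59.38 m/s


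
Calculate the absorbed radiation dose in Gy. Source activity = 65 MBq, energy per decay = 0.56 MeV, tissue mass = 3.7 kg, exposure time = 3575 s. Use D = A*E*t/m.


A = 65 MBq = 6.5000e+07 Bq
E = 0.56 MeV = 8.9712e-14 J
D = A*E*t/m = 6.5000e+07*8.9712e-14*3575/3.7
D = 0.005634 Gy


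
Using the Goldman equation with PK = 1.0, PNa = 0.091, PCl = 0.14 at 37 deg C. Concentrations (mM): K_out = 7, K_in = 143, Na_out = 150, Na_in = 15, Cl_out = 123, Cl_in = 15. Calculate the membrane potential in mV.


Vm = (RT/F)*ln((PK*Ko + PNa*Nao + PCl*Cli)/(PK*Ki + PNa*Nai + PCl*Clo))
Numer = 22.75, Denom = 161.585
Vm = -52.39 mV


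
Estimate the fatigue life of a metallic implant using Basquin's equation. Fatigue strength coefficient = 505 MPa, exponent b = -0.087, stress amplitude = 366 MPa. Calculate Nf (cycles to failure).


sigma_a = sigma_f' * (2Nf)^b
2Nf = (sigma_a/sigma_f')^(1/b)
2Nf = (366/505)^(1/-0.087)
2Nf = 40.458973
Nf = 20.23


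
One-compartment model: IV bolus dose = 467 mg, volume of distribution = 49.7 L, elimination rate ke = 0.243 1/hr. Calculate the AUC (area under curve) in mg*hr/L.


C0 = Dose/Vd = 467/49.7 = 9.39638 mg/L
AUC = C0/ke = 9.39638/0.243
AUC = 38.67 mg*hr/L


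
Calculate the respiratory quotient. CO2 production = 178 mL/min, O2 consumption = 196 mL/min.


RQ = VCO2 / VO2
RQ = 178 / 196
RQ = 0.9082


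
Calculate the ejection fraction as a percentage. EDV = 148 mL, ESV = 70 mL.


SV = EDV - ESV = 148 - 70 = 78 mL
EF = SV/EDV * 100 = 78/148 * 100
EF = 52.7%


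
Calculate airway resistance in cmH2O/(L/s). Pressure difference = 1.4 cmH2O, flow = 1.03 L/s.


R = dP / flow
R = 1.4 / 1.03
R = 1.359 cmH2O/(L/s)


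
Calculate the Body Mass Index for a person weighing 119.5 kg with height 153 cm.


BMI = weight / height^2
height = 153 cm = 1.53 m
BMI = 119.5 / 1.53^2
BMI = 51.05 kg/m^2


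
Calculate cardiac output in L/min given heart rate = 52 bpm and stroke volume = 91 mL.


CO = HR * SV
CO = 52 * 91 / 1000
CO = 4.732 L/min


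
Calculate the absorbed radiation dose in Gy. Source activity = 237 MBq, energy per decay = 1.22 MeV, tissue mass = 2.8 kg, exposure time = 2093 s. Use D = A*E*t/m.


A = 237 MBq = 2.3700e+08 Bq
E = 1.22 MeV = 1.95444e-13 J
D = A*E*t/m = 2.3700e+08*1.95444e-13*2093/2.8
D = 0.03462 Gy


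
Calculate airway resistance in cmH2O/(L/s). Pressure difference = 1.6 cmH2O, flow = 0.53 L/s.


R = dP / flow
R = 1.6 / 0.53
R = 3.019 cmH2O/(L/s)


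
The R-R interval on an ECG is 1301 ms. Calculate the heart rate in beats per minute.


HR = 60 / RR_interval(s)
RR = 1301 ms = 1.301 s
HR = 60 / 1.301 = 46.12 bpm


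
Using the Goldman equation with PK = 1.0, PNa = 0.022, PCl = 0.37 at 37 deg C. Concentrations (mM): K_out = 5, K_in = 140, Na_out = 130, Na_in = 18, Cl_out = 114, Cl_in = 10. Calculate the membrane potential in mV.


Vm = (RT/F)*ln((PK*Ko + PNa*Nao + PCl*Cli)/(PK*Ki + PNa*Nai + PCl*Clo))
Numer = 11.56, Denom = 182.576
Vm = -73.75 mV


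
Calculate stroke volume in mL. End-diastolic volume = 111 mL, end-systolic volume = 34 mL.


SV = EDV - ESV
SV = 111 - 34
SV = 77 mL


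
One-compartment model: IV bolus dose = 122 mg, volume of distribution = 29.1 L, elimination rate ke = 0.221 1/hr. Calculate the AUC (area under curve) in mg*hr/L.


C0 = Dose/Vd = 122/29.1 = 4.19244 mg/L
AUC = C0/ke = 4.19244/0.221
AUC = 18.97 mg*hr/L


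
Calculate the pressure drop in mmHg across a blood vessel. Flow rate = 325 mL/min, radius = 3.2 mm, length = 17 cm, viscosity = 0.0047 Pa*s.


dP = 8*mu*L*Q / (pi*r^4)
Q = 325 mL/min = 5.41667e-06 m^3/s
dP = 105.104 Pa = 105.104 / 133.322 mmHg = 0.7883 mmHg


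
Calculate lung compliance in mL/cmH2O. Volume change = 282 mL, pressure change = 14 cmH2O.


C = dV / dP
C = 282 / 14
C = 20.14 mL/cmH2O


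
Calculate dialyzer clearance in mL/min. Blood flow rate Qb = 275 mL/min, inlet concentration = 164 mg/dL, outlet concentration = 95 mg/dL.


K = Qb * (Cb_in - Cb_out) / Cb_in
K = 275 * (164 - 95) / 164
K = 115.7 mL/min


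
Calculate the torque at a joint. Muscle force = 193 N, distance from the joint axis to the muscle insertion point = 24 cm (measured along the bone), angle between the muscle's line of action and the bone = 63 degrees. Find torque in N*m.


Torque = F * d * sin(theta)   (moment arm = d*sin(theta))
d = 24 cm = 0.24 m
Torque = 193 * 0.24 * sin(63)
Torque = 41.27 N*m


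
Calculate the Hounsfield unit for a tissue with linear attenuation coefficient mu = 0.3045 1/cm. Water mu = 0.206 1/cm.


HU = ((mu_tissue - mu_water) / mu_water) * 1000
HU = ((0.3045 - 0.206) / 0.206) * 1000
HU = 478.2


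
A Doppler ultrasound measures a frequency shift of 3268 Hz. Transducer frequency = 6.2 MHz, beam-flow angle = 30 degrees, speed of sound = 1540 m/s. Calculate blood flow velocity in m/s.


v = fd * c / (2 * f0 * cos(theta))
v = 3268 * 1540 / (2 * 6.2000e+06 * cos(30))
v = 0.4687 m/s


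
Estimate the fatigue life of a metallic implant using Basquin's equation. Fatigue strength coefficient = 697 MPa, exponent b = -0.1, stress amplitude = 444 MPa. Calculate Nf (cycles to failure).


sigma_a = sigma_f' * (2Nf)^b
2Nf = (sigma_a/sigma_f')^(1/b)
2Nf = (444/697)^(1/-0.1)
2Nf = 90.886228
Nf = 45.44


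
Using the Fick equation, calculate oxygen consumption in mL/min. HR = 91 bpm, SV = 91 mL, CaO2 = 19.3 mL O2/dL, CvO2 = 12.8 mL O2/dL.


CO = HR*SV = 91*91/1000 = 8.281 L/min
a-v O2 diff = 19.3 - 12.8 = 6.5 mL/dL
VO2 = CO * (CaO2-CvO2) * 10 dL/L
VO2 = 8.281 * 6.5 * 10
VO2 = 538.3 mL/min


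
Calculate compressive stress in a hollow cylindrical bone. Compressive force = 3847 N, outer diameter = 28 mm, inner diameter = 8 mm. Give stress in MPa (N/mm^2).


A = pi*(r_o^2 - r_i^2)
r_o = 14 mm, r_i = 4 mm
A = 565.487 mm^2
sigma = F/A = 3847 / 565.487
sigma = 6.803 MPa


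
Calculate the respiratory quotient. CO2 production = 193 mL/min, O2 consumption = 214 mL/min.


RQ = VCO2 / VO2
RQ = 193 / 214
RQ = 0.9019


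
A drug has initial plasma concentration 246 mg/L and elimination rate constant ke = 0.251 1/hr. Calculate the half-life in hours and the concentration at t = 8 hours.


t_half = ln(2) / ke = 0.693147 / 0.251 = 2.762 hr
C(t) = C0 * exp(-ke*t) = 246 * exp(-0.251*8)
C(8) = 33.03 mg/L


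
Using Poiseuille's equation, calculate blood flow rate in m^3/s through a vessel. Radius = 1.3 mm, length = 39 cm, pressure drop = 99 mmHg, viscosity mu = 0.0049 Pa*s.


Q = pi*r^4*dP / (8*mu*L)
r = 0.0013 m, L = 0.39 m
dP = 99 mmHg = 13198.878 Pa
Q = 7.7466e-06 m^3/s


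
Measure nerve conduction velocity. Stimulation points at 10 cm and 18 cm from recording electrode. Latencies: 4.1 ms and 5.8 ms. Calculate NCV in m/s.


Distance = (18 - 10) / 100 = 0.08 m
dt = (5.8 - 4.1) / 1000 = 0.0017 s
NCV = dist / dt = 47.06 m/s


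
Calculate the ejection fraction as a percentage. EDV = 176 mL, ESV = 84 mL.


SV = EDV - ESV = 176 - 84 = 92 mL
EF = SV/EDV * 100 = 92/176 * 100
EF = 52.27%


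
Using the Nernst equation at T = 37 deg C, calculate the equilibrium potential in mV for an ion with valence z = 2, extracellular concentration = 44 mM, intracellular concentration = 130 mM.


E = (RT/(zF)) * ln(C_out/C_in)
T = 37 + 273.15 = 310.15 K
E = (8.314 * 310.15 / (2 * 96485)) * ln(44/130)
E = -14.48 mV


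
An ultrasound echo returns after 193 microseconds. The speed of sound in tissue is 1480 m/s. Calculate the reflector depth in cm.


depth = c * t / 2
t = 193 us = 1.9300e-04 s
depth = 1480 * 1.9300e-04 / 2
depth = 0.14282 m = 14.282 cm


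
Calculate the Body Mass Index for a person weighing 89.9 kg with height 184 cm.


BMI = weight / height^2
height = 184 cm = 1.84 m
BMI = 89.9 / 1.84^2
BMI = 26.55 kg/m^2


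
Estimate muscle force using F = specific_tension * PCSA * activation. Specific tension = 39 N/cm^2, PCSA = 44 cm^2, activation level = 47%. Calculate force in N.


F = sigma * PCSA * activation
F = 39 * 44 * 0.47
F = 806.5 N


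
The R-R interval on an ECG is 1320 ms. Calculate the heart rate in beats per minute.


HR = 60 / RR_interval(s)
RR = 1320 ms = 1.32 s
HR = 60 / 1.32 = 45.45 bpm


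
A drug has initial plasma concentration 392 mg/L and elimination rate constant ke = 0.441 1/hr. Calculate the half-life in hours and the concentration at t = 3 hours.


t_half = ln(2) / ke = 0.693147 / 0.441 = 1.572 hr
C(t) = C0 * exp(-ke*t) = 392 * exp(-0.441*3)
C(3) = 104.4 mg/L


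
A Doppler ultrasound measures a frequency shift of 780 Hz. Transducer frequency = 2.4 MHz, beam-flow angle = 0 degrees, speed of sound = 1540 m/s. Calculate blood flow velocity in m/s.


v = fd * c / (2 * f0 * cos(theta))
v = 780 * 1540 / (2 * 2.4000e+06 * cos(0))
v = 0.2502 m/s


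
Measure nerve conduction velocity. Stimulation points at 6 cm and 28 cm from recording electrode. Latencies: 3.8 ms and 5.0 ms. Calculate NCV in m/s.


Distance = (28 - 6) / 100 = 0.22 m
dt = (5.0 - 3.8) / 1000 = 0.0012 s
NCV = dist / dt = 183.3 m/s


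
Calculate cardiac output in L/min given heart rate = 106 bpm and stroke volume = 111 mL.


CO = HR * SV
CO = 106 * 111 / 1000
CO = 11.77 L/min


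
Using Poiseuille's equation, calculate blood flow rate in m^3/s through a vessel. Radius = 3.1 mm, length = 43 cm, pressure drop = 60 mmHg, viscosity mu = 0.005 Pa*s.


Q = pi*r^4*dP / (8*mu*L)
r = 0.0031 m, L = 0.43 m
dP = 60 mmHg = 7999.32 Pa
Q = 1.3493e-04 m^3/s


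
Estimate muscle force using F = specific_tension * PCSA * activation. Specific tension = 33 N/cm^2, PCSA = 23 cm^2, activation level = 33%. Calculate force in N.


F = sigma * PCSA * activation
F = 33 * 23 * 0.33
F = 250.5 N


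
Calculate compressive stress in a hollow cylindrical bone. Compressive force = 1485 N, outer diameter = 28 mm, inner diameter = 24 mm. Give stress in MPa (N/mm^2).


A = pi*(r_o^2 - r_i^2)
r_o = 14 mm, r_i = 12 mm
A = 163.363 mm^2
sigma = F/A = 1485 / 163.363
sigma = 9.09 MPa


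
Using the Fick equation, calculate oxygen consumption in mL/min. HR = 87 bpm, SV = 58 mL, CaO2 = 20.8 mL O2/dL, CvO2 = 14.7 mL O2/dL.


CO = HR*SV = 87*58/1000 = 5.046 L/min
a-v O2 diff = 20.8 - 14.7 = 6.1 mL/dL
VO2 = CO * (CaO2-CvO2) * 10 dL/L
VO2 = 5.046 * 6.1 * 10
VO2 = 307.8 mL/min


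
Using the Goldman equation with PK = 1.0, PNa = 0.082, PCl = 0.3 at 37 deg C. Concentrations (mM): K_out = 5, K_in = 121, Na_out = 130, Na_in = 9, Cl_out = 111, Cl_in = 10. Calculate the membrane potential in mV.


Vm = (RT/F)*ln((PK*Ko + PNa*Nao + PCl*Cli)/(PK*Ki + PNa*Nai + PCl*Clo))
Numer = 18.66, Denom = 155.038
Vm = -56.59 mV


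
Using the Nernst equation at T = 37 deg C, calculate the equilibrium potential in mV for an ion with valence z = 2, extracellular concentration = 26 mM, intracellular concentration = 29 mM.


E = (RT/(zF)) * ln(C_out/C_in)
T = 37 + 273.15 = 310.15 K
E = (8.314 * 310.15 / (2 * 96485)) * ln(26/29)
E = -1.459 mV


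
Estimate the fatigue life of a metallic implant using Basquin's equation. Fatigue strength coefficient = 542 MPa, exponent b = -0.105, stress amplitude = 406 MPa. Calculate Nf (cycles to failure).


sigma_a = sigma_f' * (2Nf)^b
2Nf = (sigma_a/sigma_f')^(1/b)
2Nf = (406/542)^(1/-0.105)
2Nf = 15.66691
Nf = 7.833


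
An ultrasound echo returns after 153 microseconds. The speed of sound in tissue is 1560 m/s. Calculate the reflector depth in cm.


depth = c * t / 2
t = 153 us = 1.5300e-04 s
depth = 1560 * 1.5300e-04 / 2
depth = 0.11934 m = 11.934 cm


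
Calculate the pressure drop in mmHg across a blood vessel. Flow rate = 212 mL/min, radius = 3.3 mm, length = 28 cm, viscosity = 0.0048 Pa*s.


dP = 8*mu*L*Q / (pi*r^4)
Q = 212 mL/min = 3.53333e-06 m^3/s
dP = 101.969 Pa = 101.969 / 133.322 mmHg = 0.7648 mmHg


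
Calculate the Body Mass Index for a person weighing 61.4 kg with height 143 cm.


BMI = weight / height^2
height = 143 cm = 1.43 m
BMI = 61.4 / 1.43^2
BMI = 30.03 kg/m^2


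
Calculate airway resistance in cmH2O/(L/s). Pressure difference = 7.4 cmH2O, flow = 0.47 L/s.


R = dP / flow
R = 7.4 / 0.47
R = 15.74 cmH2O/(L/s)


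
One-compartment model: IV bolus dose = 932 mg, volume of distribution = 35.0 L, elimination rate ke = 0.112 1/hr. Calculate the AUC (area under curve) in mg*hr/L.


C0 = Dose/Vd = 932/35.0 = 26.6286 mg/L
AUC = C0/ke = 26.6286/0.112
AUC = 237.8 mg*hr/L


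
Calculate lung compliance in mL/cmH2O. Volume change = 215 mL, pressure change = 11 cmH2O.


C = dV / dP
C = 215 / 11
C = 19.55 mL/cmH2O


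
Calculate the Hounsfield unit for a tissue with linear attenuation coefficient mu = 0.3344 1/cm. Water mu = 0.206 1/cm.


HU = ((mu_tissue - mu_water) / mu_water) * 1000
HU = ((0.3344 - 0.206) / 0.206) * 1000
HU = 623.3


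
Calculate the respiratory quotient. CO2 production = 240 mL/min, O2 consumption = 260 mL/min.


RQ = VCO2 / VO2
RQ = 240 / 260
RQ = 0.9231


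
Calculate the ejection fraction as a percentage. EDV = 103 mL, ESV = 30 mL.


SV = EDV - ESV = 103 - 30 = 73 mL
EF = SV/EDV * 100 = 73/103 * 100
EF = 70.87%


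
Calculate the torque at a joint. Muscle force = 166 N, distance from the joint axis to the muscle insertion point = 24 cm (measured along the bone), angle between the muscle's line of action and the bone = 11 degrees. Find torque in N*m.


Torque = F * d * sin(theta)   (moment arm = d*sin(theta))
d = 24 cm = 0.24 m
Torque = 166 * 0.24 * sin(11)
Torque = 7.602 N*m


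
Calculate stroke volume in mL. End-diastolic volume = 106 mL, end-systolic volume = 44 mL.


SV = EDV - ESV
SV = 106 - 44
SV = 62 mL


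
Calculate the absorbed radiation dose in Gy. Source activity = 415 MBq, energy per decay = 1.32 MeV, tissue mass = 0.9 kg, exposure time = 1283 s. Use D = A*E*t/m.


A = 415 MBq = 4.1500e+08 Bq
E = 1.32 MeV = 2.11464e-13 J
D = A*E*t/m = 4.1500e+08*2.11464e-13*1283/0.9
D = 0.1251 Gy


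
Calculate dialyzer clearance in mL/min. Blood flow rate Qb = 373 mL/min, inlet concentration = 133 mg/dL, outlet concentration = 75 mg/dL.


K = Qb * (Cb_in - Cb_out) / Cb_in
K = 373 * (133 - 75) / 133
K = 162.7 mL/min


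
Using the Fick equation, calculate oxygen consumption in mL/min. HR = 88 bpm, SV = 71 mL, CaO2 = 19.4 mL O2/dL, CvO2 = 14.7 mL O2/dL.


CO = HR*SV = 88*71/1000 = 6.248 L/min
a-v O2 diff = 19.4 - 14.7 = 4.7 mL/dL
VO2 = CO * (CaO2-CvO2) * 10 dL/L
VO2 = 6.248 * 4.7 * 10
VO2 = 293.7 mL/min


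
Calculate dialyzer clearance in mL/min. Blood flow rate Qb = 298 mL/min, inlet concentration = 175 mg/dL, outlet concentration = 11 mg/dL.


K = Qb * (Cb_in - Cb_out) / Cb_in
K = 298 * (175 - 11) / 175
K = 279.3 mL/min


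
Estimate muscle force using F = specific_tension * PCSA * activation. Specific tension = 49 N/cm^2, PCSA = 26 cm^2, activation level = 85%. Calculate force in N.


F = sigma * PCSA * activation
F = 49 * 26 * 0.85
F = 1083 N


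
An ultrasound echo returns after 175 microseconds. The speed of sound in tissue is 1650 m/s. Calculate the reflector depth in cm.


depth = c * t / 2
t = 175 us = 1.7500e-04 s
depth = 1650 * 1.7500e-04 / 2
depth = 0.144375 m = 14.4375 cm


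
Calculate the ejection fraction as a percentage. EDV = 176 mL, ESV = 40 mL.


SV = EDV - ESV = 176 - 40 = 136 mL
EF = SV/EDV * 100 = 136/176 * 100
EF = 77.27%


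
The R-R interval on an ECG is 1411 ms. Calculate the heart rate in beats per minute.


HR = 60 / RR_interval(s)
RR = 1411 ms = 1.411 s
HR = 60 / 1.411 = 42.52 bpm


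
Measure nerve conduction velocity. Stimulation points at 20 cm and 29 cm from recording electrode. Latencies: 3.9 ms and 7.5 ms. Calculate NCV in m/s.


Distance = (29 - 20) / 100 = 0.09 m
dt = (7.5 - 3.9) / 1000 = 0.0036 s
NCV = dist / dt = 25 m/s


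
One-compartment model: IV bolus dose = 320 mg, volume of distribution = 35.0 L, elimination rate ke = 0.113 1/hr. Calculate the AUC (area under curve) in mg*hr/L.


C0 = Dose/Vd = 320/35.0 = 9.14286 mg/L
AUC = C0/ke = 9.14286/0.113
AUC = 80.91 mg*hr/L


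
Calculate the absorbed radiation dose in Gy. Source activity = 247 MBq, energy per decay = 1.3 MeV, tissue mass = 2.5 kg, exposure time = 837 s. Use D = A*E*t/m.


A = 247 MBq = 2.4700e+08 Bq
E = 1.3 MeV = 2.0826e-13 J
D = A*E*t/m = 2.4700e+08*2.0826e-13*837/2.5
D = 0.01722 Gy


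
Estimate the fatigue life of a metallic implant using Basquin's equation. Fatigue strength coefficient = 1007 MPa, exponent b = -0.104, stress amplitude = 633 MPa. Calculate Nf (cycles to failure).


sigma_a = sigma_f' * (2Nf)^b
2Nf = (sigma_a/sigma_f')^(1/b)
2Nf = (633/1007)^(1/-0.104)
2Nf = 86.837885
Nf = 43.42


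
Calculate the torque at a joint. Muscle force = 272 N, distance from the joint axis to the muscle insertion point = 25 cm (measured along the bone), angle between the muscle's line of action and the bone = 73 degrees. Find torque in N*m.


Torque = F * d * sin(theta)   (moment arm = d*sin(theta))
d = 25 cm = 0.25 m
Torque = 272 * 0.25 * sin(73)
Torque = 65.03 N*m


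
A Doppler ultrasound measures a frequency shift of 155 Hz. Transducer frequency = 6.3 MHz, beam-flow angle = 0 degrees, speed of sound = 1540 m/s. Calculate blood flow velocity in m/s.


v = fd * c / (2 * f0 * cos(theta))
v = 155 * 1540 / (2 * 6.3000e+06 * cos(0))
v = 0.01894 m/s


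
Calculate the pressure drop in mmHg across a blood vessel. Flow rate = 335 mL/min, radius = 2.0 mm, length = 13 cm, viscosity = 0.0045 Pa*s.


dP = 8*mu*L*Q / (pi*r^4)
Q = 335 mL/min = 5.58333e-06 m^3/s
dP = 519.84 Pa = 519.84 / 133.322 mmHg = 3.899 mmHg


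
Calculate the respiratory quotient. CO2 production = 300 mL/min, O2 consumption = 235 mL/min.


RQ = VCO2 / VO2
RQ = 300 / 235
RQ = 1.277


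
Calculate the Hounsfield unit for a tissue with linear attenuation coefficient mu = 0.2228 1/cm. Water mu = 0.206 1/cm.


HU = ((mu_tissue - mu_water) / mu_water) * 1000
HU = ((0.2228 - 0.206) / 0.206) * 1000
HU = 81.55


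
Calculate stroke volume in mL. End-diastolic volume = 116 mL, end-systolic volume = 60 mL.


SV = EDV - ESV
SV = 116 - 60
SV = 56 mL


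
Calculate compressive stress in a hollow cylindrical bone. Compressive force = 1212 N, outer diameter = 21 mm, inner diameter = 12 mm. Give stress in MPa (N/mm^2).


A = pi*(r_o^2 - r_i^2)
r_o = 10.5 mm, r_i = 6 mm
A = 233.263 mm^2
sigma = F/A = 1212 / 233.263
sigma = 5.196 MPa


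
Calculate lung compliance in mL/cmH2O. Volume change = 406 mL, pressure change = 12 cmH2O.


C = dV / dP
C = 406 / 12
C = 33.83 mL/cmH2O


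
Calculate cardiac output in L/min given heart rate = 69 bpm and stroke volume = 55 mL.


CO = HR * SV
CO = 69 * 55 / 1000
CO = 3.795 L/min


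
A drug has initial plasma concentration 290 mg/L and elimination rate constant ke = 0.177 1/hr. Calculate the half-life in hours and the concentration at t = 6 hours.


t_half = ln(2) / ke = 0.693147 / 0.177 = 3.916 hr
C(t) = C0 * exp(-ke*t) = 290 * exp(-0.177*6)
C(6) = 100.3 mg/L


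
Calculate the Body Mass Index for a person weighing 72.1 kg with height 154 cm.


BMI = weight / height^2
height = 154 cm = 1.54 m
BMI = 72.1 / 1.54^2
BMI = 30.4 kg/m^2


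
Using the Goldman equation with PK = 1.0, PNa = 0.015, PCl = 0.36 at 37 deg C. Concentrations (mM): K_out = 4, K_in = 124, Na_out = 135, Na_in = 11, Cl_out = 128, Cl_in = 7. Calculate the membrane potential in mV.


Vm = (RT/F)*ln((PK*Ko + PNa*Nao + PCl*Cli)/(PK*Ki + PNa*Nai + PCl*Clo))
Numer = 8.545, Denom = 170.245
Vm = -79.96 mV


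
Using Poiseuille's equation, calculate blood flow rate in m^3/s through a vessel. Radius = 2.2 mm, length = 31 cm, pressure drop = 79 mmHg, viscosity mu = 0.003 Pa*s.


Q = pi*r^4*dP / (8*mu*L)
r = 0.0022 m, L = 0.31 m
dP = 79 mmHg = 10532.438 Pa
Q = 1.0418e-04 m^3/s


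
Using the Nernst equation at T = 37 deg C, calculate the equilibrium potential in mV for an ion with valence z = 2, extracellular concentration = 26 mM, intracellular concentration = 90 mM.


E = (RT/(zF)) * ln(C_out/C_in)
T = 37 + 273.15 = 310.15 K
E = (8.314 * 310.15 / (2 * 96485)) * ln(26/90)
E = -16.59 mV


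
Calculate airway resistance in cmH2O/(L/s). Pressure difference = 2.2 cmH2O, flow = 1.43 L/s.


R = dP / flow
R = 2.2 / 1.43
R = 1.538 cmH2O/(L/s)


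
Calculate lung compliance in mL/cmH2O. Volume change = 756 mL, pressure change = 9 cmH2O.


C = dV / dP
C = 756 / 9
C = 84 mL/cmH2O


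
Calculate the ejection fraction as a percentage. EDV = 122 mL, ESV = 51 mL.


SV = EDV - ESV = 122 - 51 = 71 mL
EF = SV/EDV * 100 = 71/122 * 100
EF = 58.2%


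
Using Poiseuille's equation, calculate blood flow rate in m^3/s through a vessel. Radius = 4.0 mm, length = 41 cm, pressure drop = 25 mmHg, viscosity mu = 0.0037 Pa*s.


Q = pi*r^4*dP / (8*mu*L)
r = 0.004 m, L = 0.41 m
dP = 25 mmHg = 3333.05 Pa
Q = 2.2088e-04 m^3/s


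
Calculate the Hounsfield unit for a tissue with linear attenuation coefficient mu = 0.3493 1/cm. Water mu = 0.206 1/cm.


HU = ((mu_tissue - mu_water) / mu_water) * 1000
HU = ((0.3493 - 0.206) / 0.206) * 1000
HU = 695.6


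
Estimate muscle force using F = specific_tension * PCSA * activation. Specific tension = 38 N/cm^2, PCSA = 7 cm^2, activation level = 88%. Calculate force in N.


F = sigma * PCSA * activation
F = 38 * 7 * 0.88
F = 234.1 N


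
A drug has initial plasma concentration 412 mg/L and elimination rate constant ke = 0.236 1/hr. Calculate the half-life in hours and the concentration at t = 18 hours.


t_half = ln(2) / ke = 0.693147 / 0.236 = 2.937 hr
C(t) = C0 * exp(-ke*t) = 412 * exp(-0.236*18)
C(18) = 5.889 mg/L


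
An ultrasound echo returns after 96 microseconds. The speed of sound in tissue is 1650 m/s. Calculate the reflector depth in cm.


depth = c * t / 2
t = 96 us = 9.6000e-05 s
depth = 1650 * 9.6000e-05 / 2
depth = 0.0792 m = 7.92 cm


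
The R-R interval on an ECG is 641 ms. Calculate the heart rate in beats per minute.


HR = 60 / RR_interval(s)
RR = 641 ms = 0.641 s
HR = 60 / 0.641 = 93.6 bpm


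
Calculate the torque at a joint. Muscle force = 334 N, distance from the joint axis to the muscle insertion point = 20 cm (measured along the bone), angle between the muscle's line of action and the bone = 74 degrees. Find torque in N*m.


Torque = F * d * sin(theta)   (moment arm = d*sin(theta))
d = 20 cm = 0.2 m
Torque = 334 * 0.2 * sin(74)
Torque = 64.21 N*m


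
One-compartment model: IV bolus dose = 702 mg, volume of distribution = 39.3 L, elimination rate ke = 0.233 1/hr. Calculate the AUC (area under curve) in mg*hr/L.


C0 = Dose/Vd = 702/39.3 = 17.8626 mg/L
AUC = C0/ke = 17.8626/0.233
AUC = 76.66 mg*hr/L


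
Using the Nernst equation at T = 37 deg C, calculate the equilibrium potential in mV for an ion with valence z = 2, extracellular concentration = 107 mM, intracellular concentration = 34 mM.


E = (RT/(zF)) * ln(C_out/C_in)
T = 37 + 273.15 = 310.15 K
E = (8.314 * 310.15 / (2 * 96485)) * ln(107/34)
E = 15.32 mV


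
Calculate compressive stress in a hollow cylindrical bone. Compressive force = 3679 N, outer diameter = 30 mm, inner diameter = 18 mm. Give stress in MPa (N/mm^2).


A = pi*(r_o^2 - r_i^2)
r_o = 15 mm, r_i = 9 mm
A = 452.389 mm^2
sigma = F/A = 3679 / 452.389
sigma = 8.132 MPa


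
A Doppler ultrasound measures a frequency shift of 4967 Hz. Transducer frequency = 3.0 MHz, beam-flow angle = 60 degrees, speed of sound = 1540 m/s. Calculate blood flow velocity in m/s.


v = fd * c / (2 * f0 * cos(theta))
v = 4967 * 1540 / (2 * 3.0000e+06 * cos(60))
v = 2.55 m/s


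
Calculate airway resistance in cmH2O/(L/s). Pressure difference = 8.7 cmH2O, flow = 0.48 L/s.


R = dP / flow
R = 8.7 / 0.48
R = 18.12 cmH2O/(L/s)


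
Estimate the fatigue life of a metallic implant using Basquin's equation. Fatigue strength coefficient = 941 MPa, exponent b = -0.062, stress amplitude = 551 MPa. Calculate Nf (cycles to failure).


sigma_a = sigma_f' * (2Nf)^b
2Nf = (sigma_a/sigma_f')^(1/b)
2Nf = (551/941)^(1/-0.062)
2Nf = 5610.4849
Nf = 2805


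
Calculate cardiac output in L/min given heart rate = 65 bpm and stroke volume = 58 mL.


CO = HR * SV
CO = 65 * 58 / 1000
CO = 3.77 L/min


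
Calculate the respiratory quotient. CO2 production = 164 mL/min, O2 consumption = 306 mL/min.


RQ = VCO2 / VO2
RQ = 164 / 306
RQ = 0.5359


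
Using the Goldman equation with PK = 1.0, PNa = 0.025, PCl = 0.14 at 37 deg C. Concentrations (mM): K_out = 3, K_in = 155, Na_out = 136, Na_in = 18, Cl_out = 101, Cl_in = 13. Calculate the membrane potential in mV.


Vm = (RT/F)*ln((PK*Ko + PNa*Nao + PCl*Cli)/(PK*Ki + PNa*Nai + PCl*Clo))
Numer = 8.22, Denom = 169.59
Vm = -80.89 mV


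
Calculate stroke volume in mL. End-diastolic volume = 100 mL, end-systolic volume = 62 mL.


SV = EDV - ESV
SV = 100 - 62
SV = 38 mL


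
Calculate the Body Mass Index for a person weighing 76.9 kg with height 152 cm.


BMI = weight / height^2
height = 152 cm = 1.52 m
BMI = 76.9 / 1.52^2
BMI = 33.28 kg/m^2


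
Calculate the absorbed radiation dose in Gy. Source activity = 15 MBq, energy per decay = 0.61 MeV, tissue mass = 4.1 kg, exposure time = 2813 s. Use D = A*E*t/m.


A = 15 MBq = 1.5000e+07 Bq
E = 0.61 MeV = 9.7722e-14 J
D = A*E*t/m = 1.5000e+07*9.7722e-14*2813/4.1
D = 0.001006 Gy


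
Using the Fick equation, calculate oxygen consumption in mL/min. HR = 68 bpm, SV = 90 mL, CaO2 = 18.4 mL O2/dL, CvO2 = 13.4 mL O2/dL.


CO = HR*SV = 68*90/1000 = 6.12 L/min
a-v O2 diff = 18.4 - 13.4 = 5 mL/dL
VO2 = CO * (CaO2-CvO2) * 10 dL/L
VO2 = 6.12 * 5 * 10
VO2 = 306 mL/min


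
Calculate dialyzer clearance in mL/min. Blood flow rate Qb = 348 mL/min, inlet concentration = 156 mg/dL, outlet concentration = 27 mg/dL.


K = Qb * (Cb_in - Cb_out) / Cb_in
K = 348 * (156 - 27) / 156
K = 287.8 mL/min


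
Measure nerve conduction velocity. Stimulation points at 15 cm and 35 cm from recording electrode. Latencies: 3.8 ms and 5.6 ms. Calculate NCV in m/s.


Distance = (35 - 15) / 100 = 0.2 m
dt = (5.6 - 3.8) / 1000 = 0.0018 s
NCV = dist / dt = 111.1 m/s


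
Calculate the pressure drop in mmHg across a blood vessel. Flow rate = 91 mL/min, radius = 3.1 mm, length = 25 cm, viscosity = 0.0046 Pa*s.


dP = 8*mu*L*Q / (pi*r^4)
Q = 91 mL/min = 1.51667e-06 m^3/s
dP = 48.093 Pa = 48.093 / 133.322 mmHg = 0.3607 mmHg


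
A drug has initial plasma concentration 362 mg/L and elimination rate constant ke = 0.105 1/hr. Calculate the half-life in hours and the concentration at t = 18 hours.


t_half = ln(2) / ke = 0.693147 / 0.105 = 6.601 hr
C(t) = C0 * exp(-ke*t) = 362 * exp(-0.105*18)
C(18) = 54.69 mg/L


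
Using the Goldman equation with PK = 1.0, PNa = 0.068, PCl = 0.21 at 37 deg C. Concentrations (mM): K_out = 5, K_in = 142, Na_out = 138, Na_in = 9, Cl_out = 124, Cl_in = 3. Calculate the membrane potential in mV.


Vm = (RT/F)*ln((PK*Ko + PNa*Nao + PCl*Cli)/(PK*Ki + PNa*Nai + PCl*Clo))
Numer = 15.014, Denom = 168.652
Vm = -64.64 mV


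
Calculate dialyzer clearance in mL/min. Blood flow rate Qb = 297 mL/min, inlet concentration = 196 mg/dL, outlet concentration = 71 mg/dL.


K = Qb * (Cb_in - Cb_out) / Cb_in
K = 297 * (196 - 71) / 196
K = 189.4 mL/min


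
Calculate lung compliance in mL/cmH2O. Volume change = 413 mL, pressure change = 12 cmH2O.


C = dV / dP
C = 413 / 12
C = 34.42 mL/cmH2O


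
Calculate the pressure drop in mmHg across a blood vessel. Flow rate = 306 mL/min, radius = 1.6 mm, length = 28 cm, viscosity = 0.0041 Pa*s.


dP = 8*mu*L*Q / (pi*r^4)
Q = 306 mL/min = 5.1e-06 m^3/s
dP = 2274.95 Pa = 2274.95 / 133.322 mmHg = 17.06 mmHg


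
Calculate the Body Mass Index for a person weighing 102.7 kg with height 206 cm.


BMI = weight / height^2
height = 206 cm = 2.06 m
BMI = 102.7 / 2.06^2
BMI = 24.2 kg/m^2


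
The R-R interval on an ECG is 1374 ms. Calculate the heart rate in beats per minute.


HR = 60 / RR_interval(s)
RR = 1374 ms = 1.374 s
HR = 60 / 1.374 = 43.67 bpm


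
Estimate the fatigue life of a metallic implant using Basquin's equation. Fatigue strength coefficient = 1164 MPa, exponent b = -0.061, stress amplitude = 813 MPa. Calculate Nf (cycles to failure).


sigma_a = sigma_f' * (2Nf)^b
2Nf = (sigma_a/sigma_f')^(1/b)
2Nf = (813/1164)^(1/-0.061)
2Nf = 359.02268
Nf = 179.5


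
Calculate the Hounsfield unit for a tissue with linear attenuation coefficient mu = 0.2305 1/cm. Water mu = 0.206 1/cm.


HU = ((mu_tissue - mu_water) / mu_water) * 1000
HU = ((0.2305 - 0.206) / 0.206) * 1000
HU = 118.9


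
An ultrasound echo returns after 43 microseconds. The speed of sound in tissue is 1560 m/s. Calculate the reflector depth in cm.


depth = c * t / 2
t = 43 us = 4.3000e-05 s
depth = 1560 * 4.3000e-05 / 2
depth = 0.03354 m = 3.354 cm


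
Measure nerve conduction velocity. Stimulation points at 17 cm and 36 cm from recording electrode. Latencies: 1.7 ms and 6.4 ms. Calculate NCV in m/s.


Distance = (36 - 17) / 100 = 0.19 m
dt = (6.4 - 1.7) / 1000 = 0.0047 s
NCV = dist / dt = 40.43 m/s


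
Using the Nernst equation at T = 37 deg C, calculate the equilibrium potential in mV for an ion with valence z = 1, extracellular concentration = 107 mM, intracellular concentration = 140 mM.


E = (RT/(zF)) * ln(C_out/C_in)
T = 37 + 273.15 = 310.15 K
E = (8.314 * 310.15 / (1 * 96485)) * ln(107/140)
E = -7.184 mV


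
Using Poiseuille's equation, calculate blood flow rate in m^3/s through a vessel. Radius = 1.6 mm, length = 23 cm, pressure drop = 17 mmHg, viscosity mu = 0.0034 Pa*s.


Q = pi*r^4*dP / (8*mu*L)
r = 0.0016 m, L = 0.23 m
dP = 17 mmHg = 2266.474 Pa
Q = 7.4591e-06 m^3/s


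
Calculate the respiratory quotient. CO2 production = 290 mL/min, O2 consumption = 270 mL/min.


RQ = VCO2 / VO2
RQ = 290 / 270
RQ = 1.074


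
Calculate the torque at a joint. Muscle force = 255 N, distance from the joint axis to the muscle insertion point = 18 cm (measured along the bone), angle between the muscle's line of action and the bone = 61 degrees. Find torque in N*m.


Torque = F * d * sin(theta)   (moment arm = d*sin(theta))
d = 18 cm = 0.18 m
Torque = 255 * 0.18 * sin(61)
Torque = 40.15 N*m


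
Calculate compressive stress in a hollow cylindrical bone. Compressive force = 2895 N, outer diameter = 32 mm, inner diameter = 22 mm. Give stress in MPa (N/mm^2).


A = pi*(r_o^2 - r_i^2)
r_o = 16 mm, r_i = 11 mm
A = 424.115 mm^2
sigma = F/A = 2895 / 424.115
sigma = 6.826 MPa


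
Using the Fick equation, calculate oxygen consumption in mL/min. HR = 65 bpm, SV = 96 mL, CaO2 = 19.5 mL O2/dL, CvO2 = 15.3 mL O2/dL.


CO = HR*SV = 65*96/1000 = 6.24 L/min
a-v O2 diff = 19.5 - 15.3 = 4.2 mL/dL
VO2 = CO * (CaO2-CvO2) * 10 dL/L
VO2 = 6.24 * 4.2 * 10
VO2 = 262.1 mL/min


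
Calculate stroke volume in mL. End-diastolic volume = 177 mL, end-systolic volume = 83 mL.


SV = EDV - ESV
SV = 177 - 83
SV = 94 mL


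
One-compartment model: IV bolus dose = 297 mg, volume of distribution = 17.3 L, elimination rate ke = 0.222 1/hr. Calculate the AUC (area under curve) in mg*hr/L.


C0 = Dose/Vd = 297/17.3 = 17.1676 mg/L
AUC = C0/ke = 17.1676/0.222
AUC = 77.33 mg*hr/L


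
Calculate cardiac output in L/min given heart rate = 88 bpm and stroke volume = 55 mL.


CO = HR * SV
CO = 88 * 55 / 1000
CO = 4.84 L/min


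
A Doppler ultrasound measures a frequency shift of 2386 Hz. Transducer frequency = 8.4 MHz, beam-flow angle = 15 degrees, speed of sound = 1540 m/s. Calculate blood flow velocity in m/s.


v = fd * c / (2 * f0 * cos(theta))
v = 2386 * 1540 / (2 * 8.4000e+06 * cos(15))
v = 0.2264 m/s


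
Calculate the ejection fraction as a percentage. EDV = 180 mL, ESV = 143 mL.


SV = EDV - ESV = 180 - 143 = 37 mL
EF = SV/EDV * 100 = 37/180 * 100
EF = 20.56%


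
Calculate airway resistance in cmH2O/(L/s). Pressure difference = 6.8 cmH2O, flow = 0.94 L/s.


R = dP / flow
R = 6.8 / 0.94
R = 7.234 cmH2O/(L/s)


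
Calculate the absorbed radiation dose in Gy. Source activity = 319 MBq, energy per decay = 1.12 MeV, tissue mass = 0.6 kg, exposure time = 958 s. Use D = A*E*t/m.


A = 319 MBq = 3.1900e+08 Bq
E = 1.12 MeV = 1.79424e-13 J
D = A*E*t/m = 3.1900e+08*1.79424e-13*958/0.6
D = 0.09139 Gy


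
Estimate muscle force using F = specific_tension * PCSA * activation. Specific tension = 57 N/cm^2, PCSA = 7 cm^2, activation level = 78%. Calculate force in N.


F = sigma * PCSA * activation
F = 57 * 7 * 0.78
F = 311.2 N


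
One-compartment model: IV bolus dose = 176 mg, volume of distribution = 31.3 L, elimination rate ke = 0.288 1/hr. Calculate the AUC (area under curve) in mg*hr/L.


C0 = Dose/Vd = 176/31.3 = 5.623 mg/L
AUC = C0/ke = 5.623/0.288
AUC = 19.52 mg*hr/L


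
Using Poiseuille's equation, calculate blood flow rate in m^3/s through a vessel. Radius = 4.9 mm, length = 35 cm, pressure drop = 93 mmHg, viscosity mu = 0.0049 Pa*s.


Q = pi*r^4*dP / (8*mu*L)
r = 0.0049 m, L = 0.35 m
dP = 93 mmHg = 12398.946 Pa
Q = 0.001637 m^3/s
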